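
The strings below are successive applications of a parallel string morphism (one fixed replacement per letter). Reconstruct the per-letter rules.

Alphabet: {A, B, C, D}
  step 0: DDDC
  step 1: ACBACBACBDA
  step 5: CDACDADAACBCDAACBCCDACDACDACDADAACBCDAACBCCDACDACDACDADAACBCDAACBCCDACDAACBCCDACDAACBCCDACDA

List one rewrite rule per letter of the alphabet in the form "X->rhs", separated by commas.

A->C, B->C, C->DA, D->ACB

  step 0 ⇒ step 1: DDDC ⇒ ACB·ACB·ACB·DA
    C ↦ DA
    D ↦ ACB
    A ↦ C  (constrained at step 1)
    B ↦ C  (constrained at step 1)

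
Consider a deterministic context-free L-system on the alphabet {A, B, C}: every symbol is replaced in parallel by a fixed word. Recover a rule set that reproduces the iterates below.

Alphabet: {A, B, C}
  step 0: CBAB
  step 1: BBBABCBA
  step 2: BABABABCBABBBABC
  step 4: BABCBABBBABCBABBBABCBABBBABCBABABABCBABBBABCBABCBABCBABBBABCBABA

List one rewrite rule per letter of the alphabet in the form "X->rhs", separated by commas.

A->BC, B->BA, C->BB

  step 1 ⇒ step 2: BBBABCBA ⇒ BA·BA·BA·BC·BA·BB·BA·BC
    A ↦ BC
    B ↦ BA
    C ↦ BB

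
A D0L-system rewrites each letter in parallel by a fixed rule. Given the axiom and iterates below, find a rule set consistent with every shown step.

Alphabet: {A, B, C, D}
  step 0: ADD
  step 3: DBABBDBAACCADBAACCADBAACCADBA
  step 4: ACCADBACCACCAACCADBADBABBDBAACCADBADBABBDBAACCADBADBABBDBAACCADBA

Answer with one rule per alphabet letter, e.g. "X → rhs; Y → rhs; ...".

  step 3 ⇒ step 4: DBABBDBAACCADBAACCADBAACCADBA ⇒ A·CCA·DBA·CCA·CCA·A·CCA·DBA·DBA·B·B·DBA·A·CCA·DBA·DBA·B·B·DBA·A·CCA·DBA·DBA·B·B·DBA·A·CCA·DBA
    A ↦ DBA
    B ↦ CCA
    C ↦ B
    D ↦ A

A->DBA, B->CCA, C->B, D->A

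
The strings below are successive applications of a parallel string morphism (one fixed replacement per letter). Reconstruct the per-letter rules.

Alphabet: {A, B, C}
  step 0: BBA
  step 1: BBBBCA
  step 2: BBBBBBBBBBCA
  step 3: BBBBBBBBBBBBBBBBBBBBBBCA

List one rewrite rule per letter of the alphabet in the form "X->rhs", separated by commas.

A->CA, B->BB, C->BB

  step 2 ⇒ step 3: BBBBBBBBBBCA ⇒ BB·BB·BB·BB·BB·BB·BB·BB·BB·BB·BB·CA
    A ↦ CA
    B ↦ BB
    C ↦ BB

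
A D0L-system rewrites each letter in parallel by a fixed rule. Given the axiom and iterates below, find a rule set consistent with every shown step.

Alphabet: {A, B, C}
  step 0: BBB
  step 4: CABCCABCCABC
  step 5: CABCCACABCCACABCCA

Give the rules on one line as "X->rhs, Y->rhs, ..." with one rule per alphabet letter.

  step 4 ⇒ step 5: CABCCABCCABC ⇒ CA·B·C·CA·CA·B·C·CA·CA·B·C·CA
    A ↦ B
    B ↦ C
    C ↦ CA

A->B, B->C, C->CA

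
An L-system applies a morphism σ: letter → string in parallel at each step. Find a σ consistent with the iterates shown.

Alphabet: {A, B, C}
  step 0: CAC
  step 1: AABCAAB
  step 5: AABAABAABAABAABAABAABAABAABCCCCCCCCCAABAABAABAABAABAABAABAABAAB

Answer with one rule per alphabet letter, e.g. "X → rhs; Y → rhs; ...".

  step 0 ⇒ step 1: CAC ⇒ AAB·C·AAB
    A ↦ C
    C ↦ AAB
    B ↦ C  (constrained at step 1)

A->C, B->C, C->AAB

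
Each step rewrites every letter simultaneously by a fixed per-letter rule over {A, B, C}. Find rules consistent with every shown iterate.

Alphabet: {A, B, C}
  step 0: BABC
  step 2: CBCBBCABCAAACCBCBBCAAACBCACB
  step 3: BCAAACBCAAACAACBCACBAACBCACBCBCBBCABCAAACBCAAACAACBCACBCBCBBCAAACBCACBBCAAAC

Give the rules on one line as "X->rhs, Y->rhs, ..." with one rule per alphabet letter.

  step 2 ⇒ step 3: CBCBBCABCAAACCBCBBCAAACBCACB ⇒ BCA·AAC·BCA·AAC·AAC·BCA·CB·AAC·BCA·CB·CB·CB·BCA·BCA·AAC·BCA·AAC·AAC·BCA·CB·CB·CB·BCA·AAC·BCA·CB·BCA·AAC
    A ↦ CB
    B ↦ AAC
    C ↦ BCA

A->CB, B->AAC, C->BCA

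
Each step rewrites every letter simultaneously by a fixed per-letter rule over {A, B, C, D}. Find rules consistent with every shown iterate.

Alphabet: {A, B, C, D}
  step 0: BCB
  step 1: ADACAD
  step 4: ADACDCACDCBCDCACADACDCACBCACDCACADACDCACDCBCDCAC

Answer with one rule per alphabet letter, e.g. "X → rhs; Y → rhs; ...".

A->DC, B->AD, C->AC, D->BC

  step 0 ⇒ step 1: BCB ⇒ AD·AC·AD
    B ↦ AD
    C ↦ AC
    A ↦ DC  (constrained at step 1)
    D ↦ BC  (constrained at step 1)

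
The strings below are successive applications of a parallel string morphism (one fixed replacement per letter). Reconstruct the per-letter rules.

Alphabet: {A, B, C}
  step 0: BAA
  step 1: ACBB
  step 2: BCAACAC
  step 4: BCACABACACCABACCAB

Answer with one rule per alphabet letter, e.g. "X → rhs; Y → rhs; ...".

  step 1 ⇒ step 2: ACBB ⇒ B·CA·AC·AC
    A ↦ B
    B ↦ AC
    C ↦ CA

A->B, B->AC, C->CA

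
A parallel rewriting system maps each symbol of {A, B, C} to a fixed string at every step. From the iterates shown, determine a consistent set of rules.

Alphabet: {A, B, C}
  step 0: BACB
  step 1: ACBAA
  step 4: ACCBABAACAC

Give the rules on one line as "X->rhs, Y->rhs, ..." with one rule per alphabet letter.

A->C, B->A, C->BA

  step 0 ⇒ step 1: BACB ⇒ A·C·BA·A
    A ↦ C
    B ↦ A
    C ↦ BA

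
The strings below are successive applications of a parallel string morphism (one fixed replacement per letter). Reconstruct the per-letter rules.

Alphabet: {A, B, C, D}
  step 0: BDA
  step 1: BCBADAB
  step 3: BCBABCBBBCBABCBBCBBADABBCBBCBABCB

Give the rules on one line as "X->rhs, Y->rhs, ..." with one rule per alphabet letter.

  step 0 ⇒ step 1: BDA ⇒ BCB·ADA·B
    A ↦ B
    B ↦ BCB
    D ↦ ADA
    C ↦ A  (constrained at step 1)

A->B, B->BCB, C->A, D->ADA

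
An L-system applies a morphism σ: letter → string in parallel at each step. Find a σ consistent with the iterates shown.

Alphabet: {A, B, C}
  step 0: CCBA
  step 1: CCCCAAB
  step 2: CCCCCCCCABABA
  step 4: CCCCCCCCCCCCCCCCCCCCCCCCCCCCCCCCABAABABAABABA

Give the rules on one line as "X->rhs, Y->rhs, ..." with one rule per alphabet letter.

  step 1 ⇒ step 2: CCCCAAB ⇒ CC·CC·CC·CC·AB·AB·A
    A ↦ AB
    B ↦ A
    C ↦ CC

A->AB, B->A, C->CC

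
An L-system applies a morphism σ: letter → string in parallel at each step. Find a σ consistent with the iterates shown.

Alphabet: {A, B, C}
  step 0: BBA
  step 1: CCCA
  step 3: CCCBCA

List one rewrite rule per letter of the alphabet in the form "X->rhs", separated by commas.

  step 0 ⇒ step 1: BBA ⇒ C·C·CA
    A ↦ CA
    B ↦ C
    C ↦ B  (constrained at step 1)

A->CA, B->C, C->B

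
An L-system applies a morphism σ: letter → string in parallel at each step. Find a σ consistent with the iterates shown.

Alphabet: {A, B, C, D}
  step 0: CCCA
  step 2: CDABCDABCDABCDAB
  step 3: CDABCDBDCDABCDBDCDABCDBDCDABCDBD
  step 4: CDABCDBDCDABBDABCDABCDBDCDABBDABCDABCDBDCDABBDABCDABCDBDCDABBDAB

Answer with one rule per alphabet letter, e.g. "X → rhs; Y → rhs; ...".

A->CD, B->BD, C->CD, D->AB

  step 3 ⇒ step 4: CDABCDBDCDABCDBDCDABCDBDCDABCDBD ⇒ CD·AB·CD·BD·CD·AB·BD·AB·CD·AB·CD·BD·CD·AB·BD·AB·CD·AB·CD·BD·CD·AB·BD·AB·CD·AB·CD·BD·CD·AB·BD·AB
    A ↦ CD
    B ↦ BD
    C ↦ CD
    D ↦ AB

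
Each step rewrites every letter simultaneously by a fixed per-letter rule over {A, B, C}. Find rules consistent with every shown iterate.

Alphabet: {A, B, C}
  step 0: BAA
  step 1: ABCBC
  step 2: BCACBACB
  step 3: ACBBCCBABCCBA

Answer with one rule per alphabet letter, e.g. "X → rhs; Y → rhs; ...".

A->BC, B->A, C->CB

  step 2 ⇒ step 3: BCACBACB ⇒ A·CB·BC·CB·A·BC·CB·A
    A ↦ BC
    B ↦ A
    C ↦ CB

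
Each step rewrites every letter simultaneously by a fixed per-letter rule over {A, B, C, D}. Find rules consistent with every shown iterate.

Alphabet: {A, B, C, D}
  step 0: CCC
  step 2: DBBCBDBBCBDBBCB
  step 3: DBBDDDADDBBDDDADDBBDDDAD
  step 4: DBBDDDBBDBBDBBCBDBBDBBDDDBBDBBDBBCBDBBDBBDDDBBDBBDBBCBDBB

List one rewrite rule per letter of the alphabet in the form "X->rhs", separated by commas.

  step 3 ⇒ step 4: DBBDDDADDBBDDDADDBBDDDAD ⇒ DBB·D·D·DBB·DBB·DBB·CB·DBB·DBB·D·D·DBB·DBB·DBB·CB·DBB·DBB·D·D·DBB·DBB·DBB·CB·DBB
    A ↦ CB
    B ↦ D
    D ↦ DBB
  step 2 ⇒ step 3: DBBCBDBBCBDBBCB ⇒ DBB·D·D·DA·D·DBB·D·D·DA·D·DBB·D·D·DA·D
    C ↦ DA

A->CB, B->D, C->DA, D->DBB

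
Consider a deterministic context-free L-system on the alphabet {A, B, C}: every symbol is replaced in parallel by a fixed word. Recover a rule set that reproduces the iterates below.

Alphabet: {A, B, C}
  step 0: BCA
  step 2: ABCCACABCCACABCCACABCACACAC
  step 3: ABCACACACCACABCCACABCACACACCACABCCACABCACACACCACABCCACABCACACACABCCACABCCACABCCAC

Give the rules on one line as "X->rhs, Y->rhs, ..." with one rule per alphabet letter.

A->ABC, B->ACA, C->CAC

  step 2 ⇒ step 3: ABCCACABCCACABCCACABCACACAC ⇒ ABC·ACA·CAC·CAC·ABC·CAC·ABC·ACA·CAC·CAC·ABC·CAC·ABC·ACA·CAC·CAC·ABC·CAC·ABC·ACA·CAC·ABC·CAC·ABC·CAC·ABC·CAC
    A ↦ ABC
    B ↦ ACA
    C ↦ CAC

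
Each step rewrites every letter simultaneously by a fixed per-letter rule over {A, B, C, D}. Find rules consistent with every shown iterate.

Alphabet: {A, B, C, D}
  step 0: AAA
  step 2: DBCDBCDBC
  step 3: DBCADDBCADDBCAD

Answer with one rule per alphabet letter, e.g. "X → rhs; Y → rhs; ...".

A->DB, B->C, C->AD, D->DB

  step 2 ⇒ step 3: DBCDBCDBC ⇒ DB·C·AD·DB·C·AD·DB·C·AD
    B ↦ C
    C ↦ AD
    D ↦ DB
    A ↦ DB  (constrained at step 0)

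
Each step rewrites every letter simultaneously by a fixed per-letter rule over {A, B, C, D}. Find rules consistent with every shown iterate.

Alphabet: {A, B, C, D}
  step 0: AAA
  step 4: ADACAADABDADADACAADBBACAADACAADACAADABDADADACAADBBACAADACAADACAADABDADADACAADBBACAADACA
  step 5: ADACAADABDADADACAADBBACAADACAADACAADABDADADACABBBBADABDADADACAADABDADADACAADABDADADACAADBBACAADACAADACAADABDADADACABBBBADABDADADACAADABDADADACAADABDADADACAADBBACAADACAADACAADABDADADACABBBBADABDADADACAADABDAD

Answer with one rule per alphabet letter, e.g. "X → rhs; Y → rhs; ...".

  step 4 ⇒ step 5: ADACAADABDADADACAADBBACAADACAADACAADABDADADACAADBBACAADACAADACAADABDADADACAADBBACAADACA ⇒ AD·ACA·AD·ABD·AD·AD·ACA·AD·BB·ACA·AD·ACA·AD·ACA·AD·ABD·AD·AD·ACA·BB·BB·AD·ABD·AD·AD·ACA·AD·ABD·AD·AD·ACA·AD·ABD·AD·AD·ACA·AD·BB·ACA·AD·ACA·AD·ACA·AD·ABD·AD·AD·ACA·BB·BB·AD·ABD·AD·AD·ACA·AD·ABD·AD·AD·ACA·AD·ABD·AD·AD·ACA·AD·BB·ACA·AD·ACA·AD·ACA·AD·ABD·AD·AD·ACA·BB·BB·AD·ABD·AD·AD·ACA·AD·ABD·AD
    A ↦ AD
    B ↦ BB
    C ↦ ABD
    D ↦ ACA

A->AD, B->BB, C->ABD, D->ACA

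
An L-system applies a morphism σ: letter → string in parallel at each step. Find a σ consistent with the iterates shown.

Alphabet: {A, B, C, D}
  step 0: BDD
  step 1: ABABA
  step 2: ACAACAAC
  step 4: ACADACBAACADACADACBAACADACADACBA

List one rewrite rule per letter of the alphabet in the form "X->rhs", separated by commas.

  step 1 ⇒ step 2: ABABA ⇒ AC·A·AC·A·AC
    A ↦ AC
    B ↦ A
    C ↦ AD  (constrained at step 2)
  step 0 ⇒ step 1: BDD ⇒ A·BA·BA
    D ↦ BA

A->AC, B->A, C->AD, D->BA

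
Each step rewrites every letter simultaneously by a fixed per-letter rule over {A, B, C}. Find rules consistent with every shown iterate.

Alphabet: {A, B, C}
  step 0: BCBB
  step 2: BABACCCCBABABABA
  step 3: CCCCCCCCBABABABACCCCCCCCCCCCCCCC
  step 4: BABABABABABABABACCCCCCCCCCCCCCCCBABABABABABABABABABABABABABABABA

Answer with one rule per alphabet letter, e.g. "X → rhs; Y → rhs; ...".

A->CC, B->CC, C->BA

  step 3 ⇒ step 4: CCCCCCCCBABABABACCCCCCCCCCCCCCCC ⇒ BA·BA·BA·BA·BA·BA·BA·BA·CC·CC·CC·CC·CC·CC·CC·CC·BA·BA·BA·BA·BA·BA·BA·BA·BA·BA·BA·BA·BA·BA·BA·BA
    A ↦ CC
    B ↦ CC
    C ↦ BA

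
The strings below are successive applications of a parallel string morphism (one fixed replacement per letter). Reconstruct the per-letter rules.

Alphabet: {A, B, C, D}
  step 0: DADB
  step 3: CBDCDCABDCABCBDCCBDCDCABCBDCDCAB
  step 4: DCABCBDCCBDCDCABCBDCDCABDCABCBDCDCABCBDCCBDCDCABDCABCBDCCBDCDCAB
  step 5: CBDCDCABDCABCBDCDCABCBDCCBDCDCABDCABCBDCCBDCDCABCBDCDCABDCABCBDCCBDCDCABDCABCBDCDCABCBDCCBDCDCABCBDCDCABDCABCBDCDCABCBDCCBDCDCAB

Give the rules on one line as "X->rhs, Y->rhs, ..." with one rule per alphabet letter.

  step 4 ⇒ step 5: DCABCBDCCBDCDCABCBDCDCABDCABCBDCDCABCBDCCBDCDCABDCABCBDCCBDCDCAB ⇒ CB·DC·DC·AB·DC·AB·CB·DC·DC·AB·CB·DC·CB·DC·DC·AB·DC·AB·CB·DC·CB·DC·DC·AB·CB·DC·DC·AB·DC·AB·CB·DC·CB·DC·DC·AB·DC·AB·CB·DC·DC·AB·CB·DC·CB·DC·DC·AB·CB·DC·DC·AB·DC·AB·CB·DC·DC·AB·CB·DC·CB·DC·DC·AB
    A ↦ DC
    B ↦ AB
    C ↦ DC
    D ↦ CB

A->DC, B->AB, C->DC, D->CB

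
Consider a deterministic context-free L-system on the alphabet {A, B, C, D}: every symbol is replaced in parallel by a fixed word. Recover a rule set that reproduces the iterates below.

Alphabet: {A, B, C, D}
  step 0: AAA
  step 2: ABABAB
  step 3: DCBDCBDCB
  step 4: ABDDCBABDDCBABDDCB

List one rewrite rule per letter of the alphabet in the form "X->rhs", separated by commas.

  step 3 ⇒ step 4: DCBDCBDCB ⇒ AB·DD·CB·AB·DD·CB·AB·DD·CB
    B ↦ CB
    C ↦ DD
    D ↦ AB
  step 2 ⇒ step 3: ABABAB ⇒ D·CB·D·CB·D·CB
    A ↦ D

A->D, B->CB, C->DD, D->AB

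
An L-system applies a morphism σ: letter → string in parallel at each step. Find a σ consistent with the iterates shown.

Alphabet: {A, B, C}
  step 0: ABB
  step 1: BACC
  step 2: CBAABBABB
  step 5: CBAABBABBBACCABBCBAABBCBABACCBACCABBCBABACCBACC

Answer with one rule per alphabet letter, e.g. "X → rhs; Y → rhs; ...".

  step 1 ⇒ step 2: BACC ⇒ C·BA·ABB·ABB
    A ↦ BA
    B ↦ C
    C ↦ ABB

A->BA, B->C, C->ABB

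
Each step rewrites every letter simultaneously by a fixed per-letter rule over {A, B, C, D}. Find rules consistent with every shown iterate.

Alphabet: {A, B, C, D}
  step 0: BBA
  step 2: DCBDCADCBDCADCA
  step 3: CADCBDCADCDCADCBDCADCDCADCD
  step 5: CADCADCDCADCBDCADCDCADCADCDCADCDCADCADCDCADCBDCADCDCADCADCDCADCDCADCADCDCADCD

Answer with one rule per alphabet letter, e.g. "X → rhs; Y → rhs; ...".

  step 2 ⇒ step 3: DCBDCADCBDCADCA ⇒ CA·D·CBD·CA·D·CD·CA·D·CBD·CA·D·CD·CA·D·CD
    A ↦ CD
    B ↦ CBD
    C ↦ D
    D ↦ CA

A->CD, B->CBD, C->D, D->CA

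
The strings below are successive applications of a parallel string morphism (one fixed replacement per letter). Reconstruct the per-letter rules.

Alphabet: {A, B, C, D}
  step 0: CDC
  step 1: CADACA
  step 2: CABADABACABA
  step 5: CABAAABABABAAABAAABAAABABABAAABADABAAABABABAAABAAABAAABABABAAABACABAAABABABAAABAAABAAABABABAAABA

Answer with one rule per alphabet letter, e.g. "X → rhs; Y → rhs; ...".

A->BA, B->AA, C->CA, D->DA

  step 1 ⇒ step 2: CADACA ⇒ CA·BA·DA·BA·CA·BA
    A ↦ BA
    C ↦ CA
    D ↦ DA
    B ↦ AA  (constrained at step 2)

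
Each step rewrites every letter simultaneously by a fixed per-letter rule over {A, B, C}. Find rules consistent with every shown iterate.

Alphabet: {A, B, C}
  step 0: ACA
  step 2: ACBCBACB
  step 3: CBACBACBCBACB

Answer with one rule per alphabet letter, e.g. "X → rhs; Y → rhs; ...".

  step 2 ⇒ step 3: ACBCBACB ⇒ CB·A·CB·A·CB·CB·A·CB
    A ↦ CB
    B ↦ CB
    C ↦ A

A->CB, B->CB, C->A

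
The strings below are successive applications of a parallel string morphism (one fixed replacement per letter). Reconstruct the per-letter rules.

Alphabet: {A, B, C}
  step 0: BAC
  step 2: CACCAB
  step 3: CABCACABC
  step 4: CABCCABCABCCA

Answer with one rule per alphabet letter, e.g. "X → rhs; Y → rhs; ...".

  step 3 ⇒ step 4: CABCACABC ⇒ CA·B·C·CA·B·CA·B·C·CA
    A ↦ B
    B ↦ C
    C ↦ CA

A->B, B->C, C->CA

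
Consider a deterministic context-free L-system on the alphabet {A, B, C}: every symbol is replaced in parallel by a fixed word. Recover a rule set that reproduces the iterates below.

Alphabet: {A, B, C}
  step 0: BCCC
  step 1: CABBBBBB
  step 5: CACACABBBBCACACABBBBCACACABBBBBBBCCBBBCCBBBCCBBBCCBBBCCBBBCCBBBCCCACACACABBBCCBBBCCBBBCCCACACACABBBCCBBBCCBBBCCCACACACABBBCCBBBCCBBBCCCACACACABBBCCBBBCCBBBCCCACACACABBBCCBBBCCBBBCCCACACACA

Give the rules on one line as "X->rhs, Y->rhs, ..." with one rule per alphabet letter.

  step 0 ⇒ step 1: BCCC ⇒ CA·BB·BB·BB
    B ↦ CA
    C ↦ BB
    A ↦ BCC  (constrained at step 1)

A->BCC, B->CA, C->BB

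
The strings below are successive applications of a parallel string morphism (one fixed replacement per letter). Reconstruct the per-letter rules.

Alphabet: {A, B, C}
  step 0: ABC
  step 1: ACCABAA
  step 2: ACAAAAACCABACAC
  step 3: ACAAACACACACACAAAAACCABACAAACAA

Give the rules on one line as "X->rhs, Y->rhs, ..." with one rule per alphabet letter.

  step 2 ⇒ step 3: ACAAAAACCABACAC ⇒ AC·AA·AC·AC·AC·AC·AC·AA·AA·AC·CAB·AC·AA·AC·AA
    A ↦ AC
    B ↦ CAB
    C ↦ AA

A->AC, B->CAB, C->AA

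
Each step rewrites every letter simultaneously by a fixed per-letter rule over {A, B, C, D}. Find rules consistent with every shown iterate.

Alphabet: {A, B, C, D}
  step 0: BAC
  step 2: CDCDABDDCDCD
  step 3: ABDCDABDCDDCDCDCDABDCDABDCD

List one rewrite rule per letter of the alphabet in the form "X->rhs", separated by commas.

A->DC, B->D, C->ABD, D->CD

  step 2 ⇒ step 3: CDCDABDDCDCD ⇒ ABD·CD·ABD·CD·DC·D·CD·CD·ABD·CD·ABD·CD
    A ↦ DC
    B ↦ D
    C ↦ ABD
    D ↦ CD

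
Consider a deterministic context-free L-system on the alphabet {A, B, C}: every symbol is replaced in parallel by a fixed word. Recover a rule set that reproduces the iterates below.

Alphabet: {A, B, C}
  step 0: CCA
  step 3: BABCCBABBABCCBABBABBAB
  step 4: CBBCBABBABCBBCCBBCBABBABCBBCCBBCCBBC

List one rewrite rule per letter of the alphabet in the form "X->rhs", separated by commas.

  step 3 ⇒ step 4: BABCCBABBABCCBABBABBAB ⇒ C·BB·C·BAB·BAB·C·BB·C·C·BB·C·BAB·BAB·C·BB·C·C·BB·C·C·BB·C
    A ↦ BB
    B ↦ C
    C ↦ BAB

A->BB, B->C, C->BAB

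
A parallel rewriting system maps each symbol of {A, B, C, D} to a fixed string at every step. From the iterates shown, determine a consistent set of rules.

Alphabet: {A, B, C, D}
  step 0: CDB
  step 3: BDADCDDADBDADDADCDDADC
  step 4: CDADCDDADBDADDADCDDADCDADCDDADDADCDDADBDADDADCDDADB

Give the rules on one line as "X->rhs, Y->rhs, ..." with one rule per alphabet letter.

A->CD, B->C, C->B, D->DAD

  step 3 ⇒ step 4: BDADCDDADBDADDADCDDADC ⇒ C·DAD·CD·DAD·B·DAD·DAD·CD·DAD·C·DAD·CD·DAD·DAD·CD·DAD·B·DAD·DAD·CD·DAD·B
    A ↦ CD
    B ↦ C
    C ↦ B
    D ↦ DAD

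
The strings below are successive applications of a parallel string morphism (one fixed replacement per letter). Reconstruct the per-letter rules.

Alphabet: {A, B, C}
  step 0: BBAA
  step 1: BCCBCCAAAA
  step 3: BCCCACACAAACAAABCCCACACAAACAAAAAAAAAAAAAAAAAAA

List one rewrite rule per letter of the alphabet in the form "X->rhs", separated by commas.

A->AA, B->BCC, C->CA

  step 0 ⇒ step 1: BBAA ⇒ BCC·BCC·AA·AA
    A ↦ AA
    B ↦ BCC
    C ↦ CA  (constrained at step 1)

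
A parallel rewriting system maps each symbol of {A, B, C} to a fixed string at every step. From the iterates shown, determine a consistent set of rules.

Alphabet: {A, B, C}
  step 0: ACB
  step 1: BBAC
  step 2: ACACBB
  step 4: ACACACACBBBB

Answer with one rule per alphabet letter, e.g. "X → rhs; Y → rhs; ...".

  step 1 ⇒ step 2: BBAC ⇒ AC·AC·B·B
    A ↦ B
    B ↦ AC
    C ↦ B

A->B, B->AC, C->B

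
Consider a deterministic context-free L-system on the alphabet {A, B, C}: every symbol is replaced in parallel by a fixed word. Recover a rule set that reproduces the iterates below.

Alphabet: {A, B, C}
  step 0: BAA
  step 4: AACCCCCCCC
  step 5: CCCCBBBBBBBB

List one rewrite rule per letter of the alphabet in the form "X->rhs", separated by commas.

A->CC, B->A, C->B

  step 4 ⇒ step 5: AACCCCCCCC ⇒ CC·CC·B·B·B·B·B·B·B·B
    A ↦ CC
    C ↦ B
    B ↦ A  (constrained at step 0)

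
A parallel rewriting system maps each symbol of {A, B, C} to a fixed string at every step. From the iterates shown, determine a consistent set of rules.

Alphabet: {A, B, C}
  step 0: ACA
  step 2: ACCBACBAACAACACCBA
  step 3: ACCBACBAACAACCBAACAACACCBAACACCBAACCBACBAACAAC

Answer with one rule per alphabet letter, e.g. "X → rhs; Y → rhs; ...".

A->AC, B->ACA, C->CBA

  step 2 ⇒ step 3: ACCBACBAACAACACCBA ⇒ AC·CBA·CBA·ACA·AC·CBA·ACA·AC·AC·CBA·AC·AC·CBA·AC·CBA·CBA·ACA·AC
    A ↦ AC
    B ↦ ACA
    C ↦ CBA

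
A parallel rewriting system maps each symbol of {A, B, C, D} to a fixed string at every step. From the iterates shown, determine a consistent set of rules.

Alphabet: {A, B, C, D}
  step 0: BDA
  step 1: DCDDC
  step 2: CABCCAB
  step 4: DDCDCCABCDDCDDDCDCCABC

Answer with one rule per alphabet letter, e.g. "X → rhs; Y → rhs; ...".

A->DDC, B->D, C->AB, D->C

  step 1 ⇒ step 2: DCDDC ⇒ C·AB·C·C·AB
    C ↦ AB
    D ↦ C
  step 0 ⇒ step 1: BDA ⇒ D·C·DDC
    A ↦ DDC
  step 0 ⇒ step 1: BDA ⇒ D·C·DDC
    B ↦ D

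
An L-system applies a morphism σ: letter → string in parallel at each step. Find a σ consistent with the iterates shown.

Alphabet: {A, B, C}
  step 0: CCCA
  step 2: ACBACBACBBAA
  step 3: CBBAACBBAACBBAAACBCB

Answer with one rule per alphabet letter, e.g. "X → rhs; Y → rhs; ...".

  step 2 ⇒ step 3: ACBACBACBBAA ⇒ CB·BA·A·CB·BA·A·CB·BA·A·A·CB·CB
    A ↦ CB
    B ↦ A
    C ↦ BA

A->CB, B->A, C->BA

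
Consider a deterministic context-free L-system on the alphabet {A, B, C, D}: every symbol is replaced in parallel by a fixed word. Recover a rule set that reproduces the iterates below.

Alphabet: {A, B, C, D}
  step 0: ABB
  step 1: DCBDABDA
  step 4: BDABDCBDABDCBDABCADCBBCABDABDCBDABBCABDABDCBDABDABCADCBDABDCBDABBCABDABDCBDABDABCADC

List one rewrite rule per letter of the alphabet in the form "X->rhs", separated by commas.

A->DC, B->BDA, C->BCA, D->B

  step 0 ⇒ step 1: ABB ⇒ DC·BDA·BDA
    A ↦ DC
    B ↦ BDA
    C ↦ BCA  (constrained at step 1)
    D ↦ B  (constrained at step 1)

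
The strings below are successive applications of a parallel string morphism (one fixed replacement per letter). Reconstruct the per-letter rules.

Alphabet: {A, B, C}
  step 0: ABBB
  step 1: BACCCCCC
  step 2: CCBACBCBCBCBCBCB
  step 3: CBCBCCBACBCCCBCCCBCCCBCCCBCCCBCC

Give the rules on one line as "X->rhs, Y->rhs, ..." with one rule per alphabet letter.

  step 2 ⇒ step 3: CCBACBCBCBCBCBCB ⇒ CB·CB·CC·BA·CB·CC·CB·CC·CB·CC·CB·CC·CB·CC·CB·CC
    A ↦ BA
    B ↦ CC
    C ↦ CB

A->BA, B->CC, C->CB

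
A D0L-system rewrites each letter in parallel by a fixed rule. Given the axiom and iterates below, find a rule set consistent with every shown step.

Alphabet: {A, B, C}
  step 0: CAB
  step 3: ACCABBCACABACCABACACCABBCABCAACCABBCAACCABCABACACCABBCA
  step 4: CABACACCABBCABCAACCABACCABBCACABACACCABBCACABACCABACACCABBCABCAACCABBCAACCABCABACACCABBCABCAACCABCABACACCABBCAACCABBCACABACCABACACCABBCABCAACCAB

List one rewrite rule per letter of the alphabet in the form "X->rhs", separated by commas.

  step 3 ⇒ step 4: ACCABBCACABACCABACACCABBCABCAACCABBCAACCABCABACACCABBCA ⇒ CAB·AC·AC·CAB·BCA·BCA·AC·CAB·AC·CAB·BCA·CAB·AC·AC·CAB·BCA·CAB·AC·CAB·AC·AC·CAB·BCA·BCA·AC·CAB·BCA·AC·CAB·CAB·AC·AC·CAB·BCA·BCA·AC·CAB·CAB·AC·AC·CAB·BCA·AC·CAB·BCA·CAB·AC·CAB·AC·AC·CAB·BCA·BCA·AC·CAB
    A ↦ CAB
    B ↦ BCA
    C ↦ AC

A->CAB, B->BCA, C->AC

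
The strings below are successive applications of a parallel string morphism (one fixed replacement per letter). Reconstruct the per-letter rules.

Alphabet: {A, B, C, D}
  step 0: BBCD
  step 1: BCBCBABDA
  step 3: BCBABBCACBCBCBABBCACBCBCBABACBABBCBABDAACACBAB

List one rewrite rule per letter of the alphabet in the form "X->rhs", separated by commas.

  step 0 ⇒ step 1: BBCD ⇒ BC·BC·BAB·DA
    B ↦ BC
    C ↦ BAB
    D ↦ DA
    A ↦ AC  (constrained at step 1)

A->AC, B->BC, C->BAB, D->DA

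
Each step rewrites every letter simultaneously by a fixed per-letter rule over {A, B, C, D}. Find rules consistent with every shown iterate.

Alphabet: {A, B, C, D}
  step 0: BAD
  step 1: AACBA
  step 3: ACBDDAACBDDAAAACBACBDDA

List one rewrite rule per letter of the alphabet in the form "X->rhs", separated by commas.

A->ACB, B->A, C->DD, D->A

  step 0 ⇒ step 1: BAD ⇒ A·ACB·A
    A ↦ ACB
    B ↦ A
    D ↦ A
    C ↦ DD  (constrained at step 1)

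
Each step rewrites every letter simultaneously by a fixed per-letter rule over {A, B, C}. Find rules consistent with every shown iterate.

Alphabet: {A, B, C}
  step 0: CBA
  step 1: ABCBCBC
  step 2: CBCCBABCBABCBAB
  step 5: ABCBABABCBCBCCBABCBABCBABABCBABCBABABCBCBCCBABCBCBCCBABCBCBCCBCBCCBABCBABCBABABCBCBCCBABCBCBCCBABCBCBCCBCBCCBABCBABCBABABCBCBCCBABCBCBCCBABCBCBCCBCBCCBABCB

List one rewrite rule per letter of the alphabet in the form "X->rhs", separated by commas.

A->CBC, B->CB, C->AB

  step 1 ⇒ step 2: ABCBCBC ⇒ CBC·CB·AB·CB·AB·CB·AB
    A ↦ CBC
    B ↦ CB
    C ↦ AB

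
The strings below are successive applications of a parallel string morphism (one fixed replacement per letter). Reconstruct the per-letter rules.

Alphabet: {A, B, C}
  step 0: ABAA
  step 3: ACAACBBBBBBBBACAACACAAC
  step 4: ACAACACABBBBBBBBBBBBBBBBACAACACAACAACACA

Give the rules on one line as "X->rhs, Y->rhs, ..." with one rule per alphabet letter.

A->AC, B->BB, C->A

  step 3 ⇒ step 4: ACAACBBBBBBBBACAACACAAC ⇒ AC·A·AC·AC·A·BB·BB·BB·BB·BB·BB·BB·BB·AC·A·AC·AC·A·AC·A·AC·AC·A
    A ↦ AC
    B ↦ BB
    C ↦ A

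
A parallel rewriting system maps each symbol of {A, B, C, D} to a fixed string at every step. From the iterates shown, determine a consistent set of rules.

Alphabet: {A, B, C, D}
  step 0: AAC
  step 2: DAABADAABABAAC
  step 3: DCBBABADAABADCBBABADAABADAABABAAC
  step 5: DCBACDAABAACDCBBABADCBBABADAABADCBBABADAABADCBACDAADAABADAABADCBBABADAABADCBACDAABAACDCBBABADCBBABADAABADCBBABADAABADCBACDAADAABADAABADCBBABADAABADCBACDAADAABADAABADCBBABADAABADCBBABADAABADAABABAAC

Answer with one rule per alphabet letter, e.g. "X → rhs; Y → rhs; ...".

  step 2 ⇒ step 3: DAABADAABABAAC ⇒ DCB·BA·BA·DAA·BA·DCB·BA·BA·DAA·BA·DAA·BA·BA·AC
    A ↦ BA
    B ↦ DAA
    C ↦ AC
    D ↦ DCB

A->BA, B->DAA, C->AC, D->DCB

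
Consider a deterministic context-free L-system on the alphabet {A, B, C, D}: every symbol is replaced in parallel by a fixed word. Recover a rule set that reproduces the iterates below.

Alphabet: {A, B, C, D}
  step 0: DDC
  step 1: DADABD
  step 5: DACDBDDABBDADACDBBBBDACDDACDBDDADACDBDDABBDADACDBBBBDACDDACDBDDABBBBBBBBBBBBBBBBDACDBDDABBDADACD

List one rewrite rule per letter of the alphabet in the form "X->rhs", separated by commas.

A->CD, B->BB, C->BD, D->DA

  step 0 ⇒ step 1: DDC ⇒ DA·DA·BD
    C ↦ BD
    D ↦ DA
    A ↦ CD  (constrained at step 1)
    B ↦ BB  (constrained at step 1)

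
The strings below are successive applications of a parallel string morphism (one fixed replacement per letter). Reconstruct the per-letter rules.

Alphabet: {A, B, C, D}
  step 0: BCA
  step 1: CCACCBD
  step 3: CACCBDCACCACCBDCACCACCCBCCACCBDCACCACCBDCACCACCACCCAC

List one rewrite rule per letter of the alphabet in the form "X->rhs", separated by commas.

A->CBD, B->C, C->CAC, D->CBC

  step 0 ⇒ step 1: BCA ⇒ C·CAC·CBD
    A ↦ CBD
    B ↦ C
    C ↦ CAC
    D ↦ CBC  (constrained at step 1)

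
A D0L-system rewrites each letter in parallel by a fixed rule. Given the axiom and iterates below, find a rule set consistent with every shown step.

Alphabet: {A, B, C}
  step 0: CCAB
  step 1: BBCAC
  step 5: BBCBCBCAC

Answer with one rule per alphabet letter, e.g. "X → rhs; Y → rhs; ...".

  step 0 ⇒ step 1: CCAB ⇒ B·B·CA·C
    A ↦ CA
    B ↦ C
    C ↦ B

A->CA, B->C, C->B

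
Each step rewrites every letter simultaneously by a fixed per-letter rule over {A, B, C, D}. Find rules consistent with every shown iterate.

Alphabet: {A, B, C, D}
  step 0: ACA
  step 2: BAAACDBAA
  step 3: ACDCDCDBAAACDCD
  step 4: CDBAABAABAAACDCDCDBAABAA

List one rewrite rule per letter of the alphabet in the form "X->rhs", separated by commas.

A->CD, B->A, C->BA, D->A

  step 3 ⇒ step 4: ACDCDCDBAAACDCD ⇒ CD·BA·A·BA·A·BA·A·A·CD·CD·CD·BA·A·BA·A
    A ↦ CD
    B ↦ A
    C ↦ BA
    D ↦ A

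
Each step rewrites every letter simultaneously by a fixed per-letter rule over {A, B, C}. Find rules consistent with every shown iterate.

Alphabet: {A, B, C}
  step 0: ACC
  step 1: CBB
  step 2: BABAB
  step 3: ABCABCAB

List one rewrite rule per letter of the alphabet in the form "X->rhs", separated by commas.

  step 2 ⇒ step 3: BABAB ⇒ AB·C·AB·C·AB
    A ↦ C
    B ↦ AB
  step 0 ⇒ step 1: ACC ⇒ C·B·B
    C ↦ B

A->C, B->AB, C->B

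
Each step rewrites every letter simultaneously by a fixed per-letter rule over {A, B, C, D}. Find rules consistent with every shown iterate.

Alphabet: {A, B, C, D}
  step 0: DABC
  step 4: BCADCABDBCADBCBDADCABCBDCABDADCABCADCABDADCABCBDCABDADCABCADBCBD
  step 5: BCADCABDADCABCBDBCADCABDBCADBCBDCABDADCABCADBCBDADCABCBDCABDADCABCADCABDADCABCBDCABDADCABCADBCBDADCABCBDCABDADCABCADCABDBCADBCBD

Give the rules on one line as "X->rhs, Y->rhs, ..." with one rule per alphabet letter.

A->CA, B->BC, C->AD, D->BD

  step 4 ⇒ step 5: BCADCABDBCADBCBDADCABCBDCABDADCABCADCABDADCABCBDCABDADCABCADBCBD ⇒ BC·AD·CA·BD·AD·CA·BC·BD·BC·AD·CA·BD·BC·AD·BC·BD·CA·BD·AD·CA·BC·AD·BC·BD·AD·CA·BC·BD·CA·BD·AD·CA·BC·AD·CA·BD·AD·CA·BC·BD·CA·BD·AD·CA·BC·AD·BC·BD·AD·CA·BC·BD·CA·BD·AD·CA·BC·AD·CA·BD·BC·AD·BC·BD
    A ↦ CA
    B ↦ BC
    C ↦ AD
    D ↦ BD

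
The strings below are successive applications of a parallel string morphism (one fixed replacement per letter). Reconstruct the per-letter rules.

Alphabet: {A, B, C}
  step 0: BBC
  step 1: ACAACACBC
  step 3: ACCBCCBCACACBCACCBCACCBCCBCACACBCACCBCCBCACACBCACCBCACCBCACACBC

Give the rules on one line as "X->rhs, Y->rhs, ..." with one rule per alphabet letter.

A->AC, B->ACA, C->CBC

  step 0 ⇒ step 1: BBC ⇒ ACA·ACA·CBC
    B ↦ ACA
    C ↦ CBC
    A ↦ AC  (constrained at step 1)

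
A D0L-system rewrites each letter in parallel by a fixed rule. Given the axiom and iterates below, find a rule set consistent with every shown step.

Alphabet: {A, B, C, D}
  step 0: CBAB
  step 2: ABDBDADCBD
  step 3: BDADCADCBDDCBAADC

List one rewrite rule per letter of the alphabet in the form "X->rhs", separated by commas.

  step 2 ⇒ step 3: ABDBDADCBD ⇒ BD·A·DC·A·DC·BD·DC·BA·A·DC
    A ↦ BD
    B ↦ A
    C ↦ BA
    D ↦ DC

A->BD, B->A, C->BA, D->DC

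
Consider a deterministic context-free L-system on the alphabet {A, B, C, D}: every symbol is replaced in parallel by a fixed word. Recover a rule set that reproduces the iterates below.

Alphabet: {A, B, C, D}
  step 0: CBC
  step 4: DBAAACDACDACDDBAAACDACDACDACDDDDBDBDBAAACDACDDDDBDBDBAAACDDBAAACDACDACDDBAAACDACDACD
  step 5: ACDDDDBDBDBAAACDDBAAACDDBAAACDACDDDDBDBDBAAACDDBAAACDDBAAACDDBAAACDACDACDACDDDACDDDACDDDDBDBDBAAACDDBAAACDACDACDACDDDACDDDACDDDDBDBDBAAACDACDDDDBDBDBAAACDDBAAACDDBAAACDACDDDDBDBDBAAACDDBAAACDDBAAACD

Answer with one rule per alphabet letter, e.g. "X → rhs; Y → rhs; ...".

A->DB, B->DD, C->AA, D->ACD

  step 4 ⇒ step 5: DBAAACDACDACDDBAAACDACDACDACDDDDBDBDBAAACDACDDDDBDBDBAAACDDBAAACDACDACDDBAAACDACDACD ⇒ ACD·DD·DB·DB·DB·AA·ACD·DB·AA·ACD·DB·AA·ACD·ACD·DD·DB·DB·DB·AA·ACD·DB·AA·ACD·DB·AA·ACD·DB·AA·ACD·ACD·ACD·ACD·DD·ACD·DD·ACD·DD·DB·DB·DB·AA·ACD·DB·AA·ACD·ACD·ACD·ACD·DD·ACD·DD·ACD·DD·DB·DB·DB·AA·ACD·ACD·DD·DB·DB·DB·AA·ACD·DB·AA·ACD·DB·AA·ACD·ACD·DD·DB·DB·DB·AA·ACD·DB·AA·ACD·DB·AA·ACD
    A ↦ DB
    B ↦ DD
    C ↦ AA
    D ↦ ACD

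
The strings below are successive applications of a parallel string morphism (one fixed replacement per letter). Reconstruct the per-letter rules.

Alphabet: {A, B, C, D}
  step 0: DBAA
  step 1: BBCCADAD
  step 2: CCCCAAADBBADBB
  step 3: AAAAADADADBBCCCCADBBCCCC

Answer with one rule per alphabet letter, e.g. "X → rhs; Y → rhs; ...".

A->AD, B->CC, C->A, D->BB

  step 2 ⇒ step 3: CCCCAAADBBADBB ⇒ A·A·A·A·AD·AD·AD·BB·CC·CC·AD·BB·CC·CC
    A ↦ AD
    B ↦ CC
    C ↦ A
    D ↦ BB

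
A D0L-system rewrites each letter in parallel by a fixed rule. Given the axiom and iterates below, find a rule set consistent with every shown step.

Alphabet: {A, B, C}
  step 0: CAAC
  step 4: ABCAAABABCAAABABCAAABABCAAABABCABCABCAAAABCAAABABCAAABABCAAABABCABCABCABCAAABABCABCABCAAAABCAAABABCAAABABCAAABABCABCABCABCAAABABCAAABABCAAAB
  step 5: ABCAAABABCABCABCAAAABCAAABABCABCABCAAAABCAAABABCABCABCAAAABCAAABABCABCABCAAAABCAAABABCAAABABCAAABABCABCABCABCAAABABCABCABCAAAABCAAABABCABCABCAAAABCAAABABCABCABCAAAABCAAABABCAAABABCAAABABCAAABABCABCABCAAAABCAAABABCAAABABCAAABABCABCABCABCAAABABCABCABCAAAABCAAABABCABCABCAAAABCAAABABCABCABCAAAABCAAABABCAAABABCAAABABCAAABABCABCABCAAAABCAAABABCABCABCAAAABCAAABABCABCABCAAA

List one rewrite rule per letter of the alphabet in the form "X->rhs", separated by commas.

  step 4 ⇒ step 5: ABCAAABABCAAABABCAAABABCAAABABCABCABCAAAABCAAABABCAAABABCAAABABCABCABCABCAAABABCABCABCAAAABCAAABABCAAABABCAAABABCABCABCABCAAABABCAAABABCAAAB ⇒ ABC·AAA·B·ABC·ABC·ABC·AAA·ABC·AAA·B·ABC·ABC·ABC·AAA·ABC·AAA·B·ABC·ABC·ABC·AAA·ABC·AAA·B·ABC·ABC·ABC·AAA·ABC·AAA·B·ABC·AAA·B·ABC·AAA·B·ABC·ABC·ABC·ABC·AAA·B·ABC·ABC·ABC·AAA·ABC·AAA·B·ABC·ABC·ABC·AAA·ABC·AAA·B·ABC·ABC·ABC·AAA·ABC·AAA·B·ABC·AAA·B·ABC·AAA·B·ABC·AAA·B·ABC·ABC·ABC·AAA·ABC·AAA·B·ABC·AAA·B·ABC·AAA·B·ABC·ABC·ABC·ABC·AAA·B·ABC·ABC·ABC·AAA·ABC·AAA·B·ABC·ABC·ABC·AAA·ABC·AAA·B·ABC·ABC·ABC·AAA·ABC·AAA·B·ABC·AAA·B·ABC·AAA·B·ABC·AAA·B·ABC·ABC·ABC·AAA·ABC·AAA·B·ABC·ABC·ABC·AAA·ABC·AAA·B·ABC·ABC·ABC·AAA
    A ↦ ABC
    B ↦ AAA
    C ↦ B

A->ABC, B->AAA, C->B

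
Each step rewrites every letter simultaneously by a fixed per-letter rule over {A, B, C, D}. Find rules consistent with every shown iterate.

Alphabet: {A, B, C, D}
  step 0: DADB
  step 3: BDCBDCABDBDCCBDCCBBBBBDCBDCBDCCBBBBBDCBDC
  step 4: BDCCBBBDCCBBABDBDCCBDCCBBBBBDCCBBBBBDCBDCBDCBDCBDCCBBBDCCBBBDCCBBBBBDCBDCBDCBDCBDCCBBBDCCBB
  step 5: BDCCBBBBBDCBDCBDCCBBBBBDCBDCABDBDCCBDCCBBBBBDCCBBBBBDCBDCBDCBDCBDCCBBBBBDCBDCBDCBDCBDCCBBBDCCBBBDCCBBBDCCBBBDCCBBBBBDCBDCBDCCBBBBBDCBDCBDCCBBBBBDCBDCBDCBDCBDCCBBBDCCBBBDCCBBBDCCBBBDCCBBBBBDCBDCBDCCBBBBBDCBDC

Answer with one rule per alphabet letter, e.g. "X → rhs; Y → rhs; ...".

A->ABD, B->BDC, C->BB, D->C

  step 4 ⇒ step 5: BDCCBBBDCCBBABDBDCCBDCCBBBBBDCCBBBBBDCBDCBDCBDCBDCCBBBDCCBBBDCCBBBBBDCBDCBDCBDCBDCCBBBDCCBB ⇒ BDC·C·BB·BB·BDC·BDC·BDC·C·BB·BB·BDC·BDC·ABD·BDC·C·BDC·C·BB·BB·BDC·C·BB·BB·BDC·BDC·BDC·BDC·BDC·C·BB·BB·BDC·BDC·BDC·BDC·BDC·C·BB·BDC·C·BB·BDC·C·BB·BDC·C·BB·BDC·C·BB·BB·BDC·BDC·BDC·C·BB·BB·BDC·BDC·BDC·C·BB·BB·BDC·BDC·BDC·BDC·BDC·C·BB·BDC·C·BB·BDC·C·BB·BDC·C·BB·BDC·C·BB·BB·BDC·BDC·BDC·C·BB·BB·BDC·BDC
    A ↦ ABD
    B ↦ BDC
    C ↦ BB
    D ↦ C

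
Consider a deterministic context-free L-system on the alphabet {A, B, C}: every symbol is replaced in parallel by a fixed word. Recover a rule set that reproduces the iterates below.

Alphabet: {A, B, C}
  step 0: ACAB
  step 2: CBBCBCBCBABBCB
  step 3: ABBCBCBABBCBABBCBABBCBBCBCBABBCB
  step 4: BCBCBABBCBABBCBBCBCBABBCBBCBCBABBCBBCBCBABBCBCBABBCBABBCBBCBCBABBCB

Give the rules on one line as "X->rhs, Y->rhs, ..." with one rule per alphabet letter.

  step 3 ⇒ step 4: ABBCBCBABBCBABBCBABBCBBCBCBABBCB ⇒ B·CB·CB·ABB·CB·ABB·CB·B·CB·CB·ABB·CB·B·CB·CB·ABB·CB·B·CB·CB·ABB·CB·CB·ABB·CB·ABB·CB·B·CB·CB·ABB·CB
    A ↦ B
    B ↦ CB
    C ↦ ABB

A->B, B->CB, C->ABB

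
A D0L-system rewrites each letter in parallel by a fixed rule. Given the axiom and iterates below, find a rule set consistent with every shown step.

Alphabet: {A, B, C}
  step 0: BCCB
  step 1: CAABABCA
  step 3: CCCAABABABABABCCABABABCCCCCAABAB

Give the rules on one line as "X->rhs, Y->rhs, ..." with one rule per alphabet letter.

  step 0 ⇒ step 1: BCCB ⇒ CA·AB·AB·CA
    B ↦ CA
    C ↦ AB
    A ↦ CC  (constrained at step 1)

A->CC, B->CA, C->AB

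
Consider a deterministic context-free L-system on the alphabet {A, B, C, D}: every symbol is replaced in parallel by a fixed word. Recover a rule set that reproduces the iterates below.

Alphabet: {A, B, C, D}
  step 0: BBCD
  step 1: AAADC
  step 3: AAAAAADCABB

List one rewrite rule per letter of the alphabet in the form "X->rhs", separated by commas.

  step 0 ⇒ step 1: BBCD ⇒ A·A·A·DC
    B ↦ A
    C ↦ A
    D ↦ DC
    A ↦ BB  (constrained at step 1)

A->BB, B->A, C->A, D->DC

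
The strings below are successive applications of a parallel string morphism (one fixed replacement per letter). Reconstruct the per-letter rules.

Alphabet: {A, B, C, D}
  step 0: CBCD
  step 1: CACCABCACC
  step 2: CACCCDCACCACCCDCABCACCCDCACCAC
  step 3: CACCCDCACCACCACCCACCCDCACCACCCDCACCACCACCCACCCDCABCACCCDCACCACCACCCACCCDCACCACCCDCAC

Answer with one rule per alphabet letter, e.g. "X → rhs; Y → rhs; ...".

A->CCD, B->CAB, C->CAC, D->C

  step 2 ⇒ step 3: CACCCDCACCACCCDCABCACCCDCACCAC ⇒ CAC·CCD·CAC·CAC·CAC·C·CAC·CCD·CAC·CAC·CCD·CAC·CAC·CAC·C·CAC·CCD·CAB·CAC·CCD·CAC·CAC·CAC·C·CAC·CCD·CAC·CAC·CCD·CAC
    A ↦ CCD
    B ↦ CAB
    C ↦ CAC
    D ↦ C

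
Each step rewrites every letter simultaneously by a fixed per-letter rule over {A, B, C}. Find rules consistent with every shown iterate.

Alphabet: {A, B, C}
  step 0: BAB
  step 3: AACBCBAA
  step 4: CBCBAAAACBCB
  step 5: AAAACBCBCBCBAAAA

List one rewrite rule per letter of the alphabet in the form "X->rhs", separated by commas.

A->CB, B->A, C->A

  step 4 ⇒ step 5: CBCBAAAACBCB ⇒ A·A·A·A·CB·CB·CB·CB·A·A·A·A
    A ↦ CB
    B ↦ A
    C ↦ A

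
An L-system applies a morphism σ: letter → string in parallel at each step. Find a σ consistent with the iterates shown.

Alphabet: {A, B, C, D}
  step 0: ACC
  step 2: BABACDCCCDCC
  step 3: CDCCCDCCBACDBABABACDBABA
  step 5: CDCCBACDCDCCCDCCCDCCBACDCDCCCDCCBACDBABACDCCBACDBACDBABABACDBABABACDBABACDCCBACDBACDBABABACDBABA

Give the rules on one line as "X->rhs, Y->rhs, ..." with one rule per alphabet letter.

  step 2 ⇒ step 3: BABACDCCCDCC ⇒ CD·CC·CD·CC·BA·CD·BA·BA·BA·CD·BA·BA
    A ↦ CC
    B ↦ CD
    C ↦ BA
    D ↦ CD

A->CC, B->CD, C->BA, D->CD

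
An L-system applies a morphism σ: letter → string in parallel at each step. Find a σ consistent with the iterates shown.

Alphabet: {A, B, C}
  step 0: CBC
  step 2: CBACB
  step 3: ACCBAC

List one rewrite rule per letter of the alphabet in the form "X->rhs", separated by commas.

A->CB, B->C, C->A

  step 2 ⇒ step 3: CBACB ⇒ A·C·CB·A·C
    A ↦ CB
    B ↦ C
    C ↦ A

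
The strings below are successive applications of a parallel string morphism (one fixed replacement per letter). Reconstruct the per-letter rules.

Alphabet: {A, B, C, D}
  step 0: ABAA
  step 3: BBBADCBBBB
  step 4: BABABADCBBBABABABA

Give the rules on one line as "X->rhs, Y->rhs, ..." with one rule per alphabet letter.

A->D, B->BA, C->BB, D->C

  step 3 ⇒ step 4: BBBADCBBBB ⇒ BA·BA·BA·D·C·BB·BA·BA·BA·BA
    A ↦ D
    B ↦ BA
    C ↦ BB
    D ↦ C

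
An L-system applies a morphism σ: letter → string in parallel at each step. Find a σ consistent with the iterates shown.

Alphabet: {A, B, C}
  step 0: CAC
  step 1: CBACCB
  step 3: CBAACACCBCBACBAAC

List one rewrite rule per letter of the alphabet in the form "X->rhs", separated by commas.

  step 0 ⇒ step 1: CAC ⇒ CB·AC·CB
    A ↦ AC
    C ↦ CB
    B ↦ A  (constrained at step 1)

A->AC, B->A, C->CB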